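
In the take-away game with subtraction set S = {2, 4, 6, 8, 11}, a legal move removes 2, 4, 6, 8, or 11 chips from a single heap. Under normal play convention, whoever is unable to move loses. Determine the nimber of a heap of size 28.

n :  0  1  2  3  4  5  6  7  8  9 10 11 12 13 14 15 16 17 18 19 20 21 22 23 24 25 26 27 28
G :  0  0  1  1  2  2  3  3  4  4  0  5  1  0  2  1  3  2  4  3  0  4  1  0  2  1  3  2  4

4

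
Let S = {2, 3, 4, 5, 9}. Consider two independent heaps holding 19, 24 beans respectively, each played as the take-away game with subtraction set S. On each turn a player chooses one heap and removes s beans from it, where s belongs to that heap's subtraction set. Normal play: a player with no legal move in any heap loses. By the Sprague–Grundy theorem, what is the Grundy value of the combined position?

All heaps use S = {2, 3, 4, 5, 9}:
n :  0  1  2  3  4  5  6  7  8  9 10 11 12 13 14 15 16 17 18 19 20 21 22 23 24
G :  0  0  1  1  2  2  3  0  0  1  1  2  2  3  0  0  1  1  2  2  3  0  0  1  1
Heap A: G(19) = 2.
Heap B: G(24) = 1.
Combined Grundy value = 2 ⊕ 1 = 3.

3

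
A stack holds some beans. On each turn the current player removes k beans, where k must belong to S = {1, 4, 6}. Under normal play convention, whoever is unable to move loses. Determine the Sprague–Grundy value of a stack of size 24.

2

G(0) = 0
G(1) = mex{0} = 1
G(2) = mex{1} = 0
G(3) = mex{0} = 1
G(4) = mex{1,0} = 2
G(5) = mex{2,1} = 0
G(6) = mex{0,0,0} = 1
G(7) = mex{1,1,1} = 0
G(8) = mex{0,2,0} = 1
G(9) = mex{1,0,1} = 2
G(10) = mex{2,1,2} = 0
G(11) = mex{0,0,0} = 1
G(12) = mex{1,1,1} = 0
G(13) = mex{0,2,0} = 1
G(14) = mex{1,0,1} = 2
G(15) = mex{2,1,2} = 0
G(16) = mex{0,0,0} = 1
G(17) = mex{1,1,1} = 0
G(18) = mex{0,2,0} = 1
G(19) = mex{1,0,1} = 2
G(20) = mex{2,1,2} = 0
G(21) = mex{0,0,0} = 1
G(22) = mex{1,1,1} = 0
G(23) = mex{0,2,0} = 1
G(24) = mex{1,0,1} = 2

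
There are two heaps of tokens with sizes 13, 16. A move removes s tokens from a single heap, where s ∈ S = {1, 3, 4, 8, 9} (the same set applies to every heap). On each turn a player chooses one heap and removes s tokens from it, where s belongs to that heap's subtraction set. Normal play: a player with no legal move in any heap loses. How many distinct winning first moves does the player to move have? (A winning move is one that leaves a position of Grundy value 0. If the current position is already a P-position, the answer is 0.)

4

All heaps use S = {1, 3, 4, 8, 9}:
G(0) = 0
G(1) = mex{0} = 1
G(2) = mex{1} = 0
G(3) = mex{0,0} = 1
G(4) = mex{1,1,0} = 2
G(5) = mex{2,0,1} = 3
G(6) = mex{3,1,0} = 2
G(7) = mex{2,2,1} = 0
G(8) = mex{0,3,2,0} = 1
G(9) = mex{1,2,3,1,0} = 4
G(10) = mex{4,0,2,0,1} = 3
G(11) = mex{3,1,0,1,0} = 2
G(12) = mex{2,4,1,2,1} = 0
G(13) = mex{0,3,4,3,2} = 1
G(14) = mex{1,2,3,2,3} = 0
G(15) = mex{0,0,2,0,2} = 1
G(16) = mex{1,1,0,1,0} = 2
Heap A: G(13) = 1.
Heap B: G(16) = 2.
Combined Grundy value = 1 ⊕ 2 = 3.
A winning move leaves total XOR = 0, i.e. changes one component's Grundy value g to g ⊕ X where X is the current total.
Heap A: need g' = 1⊕3 = 2. Options: 13−1→G=0, 13−3→G=3, 13−4→G=4, 13−8→G=3, 13−9→G=2. Hits: 1.
Heap B: need g' = 2⊕3 = 1. Options: 16−1→G=1, 16−3→G=1, 16−4→G=0, 16−8→G=1, 16−9→G=0. Hits: 3.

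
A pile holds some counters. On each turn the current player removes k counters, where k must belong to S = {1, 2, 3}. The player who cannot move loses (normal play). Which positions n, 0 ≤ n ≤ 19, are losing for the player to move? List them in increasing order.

0, 4, 8, 12, 16

n :  0  1  2  3  4  5  6  7  8  9 10 11 12 13 14 15 16 17 18 19
G :  0  1  2  3  0  1  2  3  0  1  2  3  0  1  2  3  0  1  2  3
P-positions are exactly the n with G(n) = 0.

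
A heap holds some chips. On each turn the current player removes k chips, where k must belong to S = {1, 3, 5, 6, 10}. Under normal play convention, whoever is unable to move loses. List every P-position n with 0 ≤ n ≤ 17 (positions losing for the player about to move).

0, 2, 4, 11, 13, 15

n :  0  1  2  3  4  5  6  7  8  9 10 11 12 13 14 15 16 17
G :  0  1  0  1  0  1  2  3  2  3  2  0  1  0  1  0  1  2
P-positions are exactly the n with G(n) = 0.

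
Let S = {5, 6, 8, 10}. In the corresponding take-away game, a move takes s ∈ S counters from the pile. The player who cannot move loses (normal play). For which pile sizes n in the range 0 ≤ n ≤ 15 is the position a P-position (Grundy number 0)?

0, 1, 2, 3, 4, 15

n :  0  1  2  3  4  5  6  7  8  9 10 11 12 13 14 15
G :  0  0  0  0  0  1  1  1  1  1  2  2  2  2  2  0
P-positions are exactly the n with G(n) = 0.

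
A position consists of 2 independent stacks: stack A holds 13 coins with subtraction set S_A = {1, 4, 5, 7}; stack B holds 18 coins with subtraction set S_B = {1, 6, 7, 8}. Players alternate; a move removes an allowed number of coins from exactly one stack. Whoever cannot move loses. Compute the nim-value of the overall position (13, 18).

Stack A, S = {1, 4, 5, 7}:
G(0) = 0
G(1) = mex{0} = 1
G(2) = mex{1} = 0
G(3) = mex{0} = 1
G(4) = mex{1,0} = 2
G(5) = mex{2,1,0} = 3
G(6) = mex{3,0,1} = 2
G(7) = mex{2,1,0,0} = 3
G(8) = mex{3,2,1,1} = 0
G(9) = mex{0,3,2,0} = 1
G(10) = mex{1,2,3,1} = 0
G(11) = mex{0,3,2,2} = 1
G(12) = mex{1,0,3,3} = 2
G(13) = mex{2,1,0,2} = 3
G_A(13) = 3.
Stack B, S = {1, 6, 7, 8}:
G(0) = 0
G(1) = mex{0} = 1
G(2) = mex{1} = 0
G(3) = mex{0} = 1
G(4) = mex{1} = 0
G(5) = mex{0} = 1
G(6) = mex{1,0} = 2
G(7) = mex{2,1,0} = 3
G(8) = mex{3,0,1,0} = 2
G(9) = mex{2,1,0,1} = 3
G(10) = mex{3,0,1,0} = 2
G(11) = mex{2,1,0,1} = 3
G(12) = mex{3,2,1,0} = 4
G(13) = mex{4,3,2,1} = 0
G(14) = mex{0,2,3,2} = 1
G(15) = mex{1,3,2,3} = 0
G(16) = mex{0,2,3,2} = 1
G(17) = mex{1,3,2,3} = 0
G(18) = mex{0,4,3,2} = 1
G_B(18) = 1.
Combined Grundy value = 3 ⊕ 1 = 2.

2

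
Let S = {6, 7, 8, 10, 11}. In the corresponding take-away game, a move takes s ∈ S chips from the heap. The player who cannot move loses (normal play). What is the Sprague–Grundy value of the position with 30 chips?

n :  0  1  2  3  4  5  6  7  8  9 10 11 12 13 14 15 16 17 18 19 20 21 22 23 24 25 26 27 28 29 30
G :  0  0  0  0  0  0  1  1  1  1  1  1  2  2  2  2  2  0  0  0  0  0  0  1  1  1  1  1  1  2  2

2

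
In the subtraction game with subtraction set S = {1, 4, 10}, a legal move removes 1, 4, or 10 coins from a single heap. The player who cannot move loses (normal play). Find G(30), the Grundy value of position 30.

n :  0  1  2  3  4  5  6  7  8  9 10 11 12 13 14 15 16 17 18 19 20 21 22 23 24 25 26 27 28 29 30
G :  0  1  0  1  2  0  1  0  1  2  3  2  3  0  1  3  0  1  0  1  2  0  1  2  0  1  2  0  1  0  1

1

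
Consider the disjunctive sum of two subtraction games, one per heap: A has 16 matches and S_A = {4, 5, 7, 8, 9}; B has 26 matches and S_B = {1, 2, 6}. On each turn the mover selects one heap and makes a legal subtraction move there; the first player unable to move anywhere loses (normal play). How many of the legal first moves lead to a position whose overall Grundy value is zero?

4

Heap A, S = {4, 5, 7, 8, 9}:
G(0) = 0
G(1) = mex{} = 0
G(2) = mex{} = 0
G(3) = mex{} = 0
G(4) = mex{0} = 1
G(5) = mex{0,0} = 1
G(6) = mex{0,0} = 1
G(7) = mex{0,0,0} = 1
G(8) = mex{1,0,0,0} = 2
G(9) = mex{1,1,0,0,0} = 2
G(10) = mex{1,1,0,0,0} = 2
G(11) = mex{1,1,1,0,0} = 2
G(12) = mex{2,1,1,1,0} = 3
G(13) = mex{2,2,1,1,1} = 0
G(14) = mex{2,2,1,1,1} = 0
G(15) = mex{2,2,2,1,1} = 0
G(16) = mex{3,2,2,2,1} = 0
G_A(16) = 0.
Heap B, S = {1, 2, 6}:
n :  0  1  2  3  4  5  6  7  8  9 10 11 12 13 14 15 16 17 18 19 20 21 22 23 24 25 26
G :  0  1  2  0  1  2  3  0  1  2  0  1  2  3  0  1  2  0  1  2  3  0  1  2  0  1  2
G_B(26) = 2.
Combined Grundy value = 0 ⊕ 2 = 2.
A winning move leaves total XOR = 0, i.e. changes one component's Grundy value g to g ⊕ X where X is the current total.
Heap A: need g' = 0⊕2 = 2. Options: 16−4→G=3, 16−5→G=2, 16−7→G=2, 16−8→G=2, 16−9→G=1. Hits: 3.
Heap B: need g' = 2⊕2 = 0. Options: 26−1→G=1, 26−2→G=0, 26−6→G=3. Hits: 1.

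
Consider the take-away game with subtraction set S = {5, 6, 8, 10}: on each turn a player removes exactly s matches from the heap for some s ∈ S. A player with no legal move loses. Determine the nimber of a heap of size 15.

G(0) = 0
G(1) = mex{} = 0
G(2) = mex{} = 0
G(3) = mex{} = 0
G(4) = mex{} = 0
G(5) = mex{0} = 1
G(6) = mex{0,0} = 1
G(7) = mex{0,0} = 1
G(8) = mex{0,0,0} = 1
G(9) = mex{0,0,0} = 1
G(10) = mex{1,0,0,0} = 2
G(11) = mex{1,1,0,0} = 2
G(12) = mex{1,1,0,0} = 2
G(13) = mex{1,1,1,0} = 2
G(14) = mex{1,1,1,0} = 2
G(15) = mex{2,1,1,1} = 0

0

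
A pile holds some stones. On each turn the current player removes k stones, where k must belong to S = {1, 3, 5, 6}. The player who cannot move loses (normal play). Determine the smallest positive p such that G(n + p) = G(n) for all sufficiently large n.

G(0) = 0
G(1) = mex{0} = 1
G(2) = mex{1} = 0
G(3) = mex{0,0} = 1
G(4) = mex{1,1} = 0
G(5) = mex{0,0,0} = 1
G(6) = mex{1,1,1,0} = 2
G(7) = mex{2,0,0,1} = 3
G(8) = mex{3,1,1,0} = 2
G(9) = mex{2,2,0,1} = 3
G(10) = mex{3,3,1,0} = 2
G(11) = mex{2,2,2,1} = 0
G(12) = mex{0,3,3,2} = 1
G(13) = mex{1,2,2,3} = 0
G(14) = mex{0,0,3,2} = 1
G(15) = mex{1,1,2,3} = 0
G(16) = mex{0,0,0,2} = 1
G(17) = mex{1,1,1,0} = 2
G(18) = mex{2,0,0,1} = 3
G(19) = mex{3,1,1,0} = 2
G(20) = mex{2,2,0,1} = 3
G(21) = mex{3,3,1,0} = 2
G(22) = mex{2,2,2,1} = 0
G(23) = mex{0,3,3,2} = 1
G(n+11) = G(n) holds for n = 0,…,5 (a full window of length max(S) = 6), so the sequence is purely periodic with period 11.

11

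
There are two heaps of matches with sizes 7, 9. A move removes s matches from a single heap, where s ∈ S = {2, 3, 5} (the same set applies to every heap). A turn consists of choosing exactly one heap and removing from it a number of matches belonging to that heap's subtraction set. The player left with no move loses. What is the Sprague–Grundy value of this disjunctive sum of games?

All heaps use S = {2, 3, 5}:
G(0) = 0
G(1) = mex{} = 0
G(2) = mex{0} = 1
G(3) = mex{0,0} = 1
G(4) = mex{1,0} = 2
G(5) = mex{1,1,0} = 2
G(6) = mex{2,1,0} = 3
G(7) = mex{2,2,1} = 0
G(8) = mex{3,2,1} = 0
G(9) = mex{0,3,2} = 1
Heap A: G(7) = 0.
Heap B: G(9) = 1.
Combined Grundy value = 0 ⊕ 1 = 1.

1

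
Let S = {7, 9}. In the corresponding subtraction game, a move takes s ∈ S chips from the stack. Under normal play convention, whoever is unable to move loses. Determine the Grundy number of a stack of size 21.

n :  0  1  2  3  4  5  6  7  8  9 10 11 12 13 14 15 16 17 18 19 20 21
G :  0  0  0  0  0  0  0  1  1  1  1  1  1  1  2  2  0  0  0  0  0  0

0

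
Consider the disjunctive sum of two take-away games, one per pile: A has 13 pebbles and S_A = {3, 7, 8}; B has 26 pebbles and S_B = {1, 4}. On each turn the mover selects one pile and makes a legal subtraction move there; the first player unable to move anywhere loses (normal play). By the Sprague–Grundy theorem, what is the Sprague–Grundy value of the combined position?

3

Pile A, S = {3, 7, 8}:
G(0) = 0
G(1) = mex{} = 0
G(2) = mex{} = 0
G(3) = mex{0} = 1
G(4) = mex{0} = 1
G(5) = mex{0} = 1
G(6) = mex{1} = 0
G(7) = mex{1,0} = 2
G(8) = mex{1,0,0} = 2
G(9) = mex{0,0,0} = 1
G(10) = mex{2,1,0} = 3
G(11) = mex{2,1,1} = 0
G(12) = mex{1,1,1} = 0
G(13) = mex{3,0,1} = 2
G_A(13) = 2.
Pile B, S = {1, 4}:
G(0) = 0
G(1) = mex{0} = 1
G(2) = mex{1} = 0
G(3) = mex{0} = 1
G(4) = mex{1,0} = 2
G(5) = mex{2,1} = 0
G(6) = mex{0,0} = 1
G(7) = mex{1,1} = 0
G(8) = mex{0,2} = 1
G(9) = mex{1,0} = 2
G(10) = mex{2,1} = 0
G(11) = mex{0,0} = 1
G(12) = mex{1,1} = 0
G(13) = mex{0,2} = 1
G(14) = mex{1,0} = 2
G(15) = mex{2,1} = 0
G(16) = mex{0,0} = 1
G(17) = mex{1,1} = 0
G(18) = mex{0,2} = 1
G(19) = mex{1,0} = 2
G(20) = mex{2,1} = 0
G(21) = mex{0,0} = 1
G(22) = mex{1,1} = 0
G(23) = mex{0,2} = 1
G(24) = mex{1,0} = 2
G(25) = mex{2,1} = 0
G(26) = mex{0,0} = 1
G_B(26) = 1.
Combined Grundy value = 2 ⊕ 1 = 3.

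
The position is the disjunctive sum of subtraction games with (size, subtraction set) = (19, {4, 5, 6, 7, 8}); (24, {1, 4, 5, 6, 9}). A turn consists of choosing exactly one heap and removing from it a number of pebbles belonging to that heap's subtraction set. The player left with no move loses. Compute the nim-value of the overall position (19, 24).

3

Heap A, S = {4, 5, 6, 7, 8}:
G(0) = 0
G(1) = mex{} = 0
G(2) = mex{} = 0
G(3) = mex{} = 0
G(4) = mex{0} = 1
G(5) = mex{0,0} = 1
G(6) = mex{0,0,0} = 1
G(7) = mex{0,0,0,0} = 1
G(8) = mex{1,0,0,0,0} = 2
G(9) = mex{1,1,0,0,0} = 2
G(10) = mex{1,1,1,0,0} = 2
G(11) = mex{1,1,1,1,0} = 2
G(12) = mex{2,1,1,1,1} = 0
G(13) = mex{2,2,1,1,1} = 0
G(14) = mex{2,2,2,1,1} = 0
G(15) = mex{2,2,2,2,1} = 0
G(16) = mex{0,2,2,2,2} = 1
G(17) = mex{0,0,2,2,2} = 1
G(18) = mex{0,0,0,2,2} = 1
G(19) = mex{0,0,0,0,2} = 1
G_A(19) = 1.
Heap B, S = {1, 4, 5, 6, 9}:
G(0) = 0
G(1) = mex{0} = 1
G(2) = mex{1} = 0
G(3) = mex{0} = 1
G(4) = mex{1,0} = 2
G(5) = mex{2,1,0} = 3
G(6) = mex{3,0,1,0} = 2
G(7) = mex{2,1,0,1} = 3
G(8) = mex{3,2,1,0} = 4
G(9) = mex{4,3,2,1,0} = 5
G(10) = mex{5,2,3,2,1} = 0
G(11) = mex{0,3,2,3,0} = 1
G(12) = mex{1,4,3,2,1} = 0
G(13) = mex{0,5,4,3,2} = 1
G(14) = mex{1,0,5,4,3} = 2
G(15) = mex{2,1,0,5,2} = 3
G(16) = mex{3,0,1,0,3} = 2
G(17) = mex{2,1,0,1,4} = 3
G(18) = mex{3,2,1,0,5} = 4
G(19) = mex{4,3,2,1,0} = 5
G(20) = mex{5,2,3,2,1} = 0
G(21) = mex{0,3,2,3,0} = 1
G(22) = mex{1,4,3,2,1} = 0
G(23) = mex{0,5,4,3,2} = 1
G(24) = mex{1,0,5,4,3} = 2
G_B(24) = 2.
Combined Grundy value = 1 ⊕ 2 = 3.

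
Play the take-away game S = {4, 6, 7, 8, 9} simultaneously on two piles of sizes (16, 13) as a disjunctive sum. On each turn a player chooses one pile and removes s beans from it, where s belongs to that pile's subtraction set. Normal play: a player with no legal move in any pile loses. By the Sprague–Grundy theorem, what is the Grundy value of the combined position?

0

All piles use S = {4, 6, 7, 8, 9}:
G(0) = 0
G(1) = mex{} = 0
G(2) = mex{} = 0
G(3) = mex{} = 0
G(4) = mex{0} = 1
G(5) = mex{0} = 1
G(6) = mex{0,0} = 1
G(7) = mex{0,0,0} = 1
G(8) = mex{1,0,0,0} = 2
G(9) = mex{1,0,0,0,0} = 2
G(10) = mex{1,1,0,0,0} = 2
G(11) = mex{1,1,1,0,0} = 2
G(12) = mex{2,1,1,1,0} = 3
G(13) = mex{2,1,1,1,1} = 0
G(14) = mex{2,2,1,1,1} = 0
G(15) = mex{2,2,2,1,1} = 0
G(16) = mex{3,2,2,2,1} = 0
Pile A: G(16) = 0.
Pile B: G(13) = 0.
Combined Grundy value = 0 ⊕ 0 = 0.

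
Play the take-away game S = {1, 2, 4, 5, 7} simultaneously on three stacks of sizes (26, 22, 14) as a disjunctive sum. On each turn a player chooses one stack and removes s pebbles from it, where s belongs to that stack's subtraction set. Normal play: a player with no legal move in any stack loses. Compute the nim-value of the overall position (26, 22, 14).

1

All stacks use S = {1, 2, 4, 5, 7}:
G(0) = 0
G(1) = mex{0} = 1
G(2) = mex{1,0} = 2
G(3) = mex{2,1} = 0
G(4) = mex{0,2,0} = 1
G(5) = mex{1,0,1,0} = 2
G(6) = mex{2,1,2,1} = 0
G(7) = mex{0,2,0,2,0} = 1
G(8) = mex{1,0,1,0,1} = 2
G(9) = mex{2,1,2,1,2} = 0
G(10) = mex{0,2,0,2,0} = 1
G(11) = mex{1,0,1,0,1} = 2
G(12) = mex{2,1,2,1,2} = 0
G(13) = mex{0,2,0,2,0} = 1
G(14) = mex{1,0,1,0,1} = 2
G(15) = mex{2,1,2,1,2} = 0
G(16) = mex{0,2,0,2,0} = 1
G(17) = mex{1,0,1,0,1} = 2
G(18) = mex{2,1,2,1,2} = 0
G(19) = mex{0,2,0,2,0} = 1
G(20) = mex{1,0,1,0,1} = 2
G(21) = mex{2,1,2,1,2} = 0
G(22) = mex{0,2,0,2,0} = 1
G(23) = mex{1,0,1,0,1} = 2
G(24) = mex{2,1,2,1,2} = 0
G(25) = mex{0,2,0,2,0} = 1
G(26) = mex{1,0,1,0,1} = 2
Stack A: G(26) = 2.
Stack B: G(22) = 1.
Stack C: G(14) = 2.
Combined Grundy value = 2 ⊕ 1 ⊕ 2 = 1.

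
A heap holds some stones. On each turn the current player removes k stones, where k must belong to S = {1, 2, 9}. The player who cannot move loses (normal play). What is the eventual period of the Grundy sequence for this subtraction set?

10

G(0) = 0
G(1) = mex{0} = 1
G(2) = mex{1,0} = 2
G(3) = mex{2,1} = 0
G(4) = mex{0,2} = 1
G(5) = mex{1,0} = 2
G(6) = mex{2,1} = 0
G(7) = mex{0,2} = 1
G(8) = mex{1,0} = 2
G(9) = mex{2,1,0} = 3
G(10) = mex{3,2,1} = 0
G(11) = mex{0,3,2} = 1
G(12) = mex{1,0,0} = 2
G(13) = mex{2,1,1} = 0
G(14) = mex{0,2,2} = 1
G(15) = mex{1,0,0} = 2
G(16) = mex{2,1,1} = 0
G(17) = mex{0,2,2} = 1
G(18) = mex{1,0,3} = 2
G(19) = mex{2,1,0} = 3
G(20) = mex{3,2,1} = 0
G(21) = mex{0,3,2} = 1
G(n+10) = G(n) holds for n = 0,…,8 (a full window of length max(S) = 9), so the sequence is purely periodic with period 10.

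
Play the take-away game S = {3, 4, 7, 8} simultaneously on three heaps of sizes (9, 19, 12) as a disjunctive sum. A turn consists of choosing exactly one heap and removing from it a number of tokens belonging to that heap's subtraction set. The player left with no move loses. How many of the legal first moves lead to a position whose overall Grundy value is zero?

3

All heaps use S = {3, 4, 7, 8}:
G(0) = 0
G(1) = mex{} = 0
G(2) = mex{} = 0
G(3) = mex{0} = 1
G(4) = mex{0,0} = 1
G(5) = mex{0,0} = 1
G(6) = mex{1,0} = 2
G(7) = mex{1,1,0} = 2
G(8) = mex{1,1,0,0} = 2
G(9) = mex{2,1,0,0} = 3
G(10) = mex{2,2,1,0} = 3
G(11) = mex{2,2,1,1} = 0
G(12) = mex{3,2,1,1} = 0
G(13) = mex{3,3,2,1} = 0
G(14) = mex{0,3,2,2} = 1
G(15) = mex{0,0,2,2} = 1
G(16) = mex{0,0,3,2} = 1
G(17) = mex{1,0,3,3} = 2
G(18) = mex{1,1,0,3} = 2
G(19) = mex{1,1,0,0} = 2
Heap A: G(9) = 3.
Heap B: G(19) = 2.
Heap C: G(12) = 0.
Combined Grundy value = 3 ⊕ 2 ⊕ 0 = 1.
A winning move leaves total XOR = 0, i.e. changes one component's Grundy value g to g ⊕ X where X is the current total.
Heap A: need g' = 3⊕1 = 2. Options: 9−3→G=2, 9−4→G=1, 9−7→G=0, 9−8→G=0. Hits: 1.
Heap B: need g' = 2⊕1 = 3. Options: 19−3→G=1, 19−4→G=1, 19−7→G=0, 19−8→G=0. Hits: 0.
Heap C: need g' = 0⊕1 = 1. Options: 12−3→G=3, 12−4→G=2, 12−7→G=1, 12−8→G=1. Hits: 2.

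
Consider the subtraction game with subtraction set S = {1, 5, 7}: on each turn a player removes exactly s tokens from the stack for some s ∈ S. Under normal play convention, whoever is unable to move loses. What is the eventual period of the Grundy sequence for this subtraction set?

2

G(0) = 0
G(1) = mex{0} = 1
G(2) = mex{1} = 0
G(3) = mex{0} = 1
G(4) = mex{1} = 0
G(5) = mex{0,0} = 1
G(6) = mex{1,1} = 0
G(7) = mex{0,0,0} = 1
G(8) = mex{1,1,1} = 0
G(9) = mex{0,0,0} = 1
G(10) = mex{1,1,1} = 0
G(11) = mex{0,0,0} = 1
G(12) = mex{1,1,1} = 0
G(13) = mex{0,0,0} = 1
G(14) = mex{1,1,1} = 0
G(n+2) = G(n) holds for n = 0,…,6 (a full window of length max(S) = 7), so the sequence is purely periodic with period 2.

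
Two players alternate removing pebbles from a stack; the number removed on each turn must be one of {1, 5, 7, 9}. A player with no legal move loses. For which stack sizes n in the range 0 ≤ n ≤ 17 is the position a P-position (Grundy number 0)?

n :  0  1  2  3  4  5  6  7  8  9 10 11 12 13 14 15 16 17
G :  0  1  0  1  0  1  0  1  0  1  0  1  0  1  0  1  0  1
P-positions are exactly the n with G(n) = 0.

0, 2, 4, 6, 8, 10, 12, 14, 16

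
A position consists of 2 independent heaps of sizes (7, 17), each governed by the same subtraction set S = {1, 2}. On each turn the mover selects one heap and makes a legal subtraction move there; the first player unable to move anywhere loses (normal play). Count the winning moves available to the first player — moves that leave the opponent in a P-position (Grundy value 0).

2

All heaps use S = {1, 2}:
G(0) = 0
G(1) = mex{0} = 1
G(2) = mex{1,0} = 2
G(3) = mex{2,1} = 0
G(4) = mex{0,2} = 1
G(5) = mex{1,0} = 2
G(6) = mex{2,1} = 0
G(7) = mex{0,2} = 1
G(8) = mex{1,0} = 2
G(9) = mex{2,1} = 0
G(10) = mex{0,2} = 1
G(11) = mex{1,0} = 2
G(12) = mex{2,1} = 0
G(13) = mex{0,2} = 1
G(14) = mex{1,0} = 2
G(15) = mex{2,1} = 0
G(16) = mex{0,2} = 1
G(17) = mex{1,0} = 2
Heap A: G(7) = 1.
Heap B: G(17) = 2.
Combined Grundy value = 1 ⊕ 2 = 3.
A winning move leaves total XOR = 0, i.e. changes one component's Grundy value g to g ⊕ X where X is the current total.
Heap A: need g' = 1⊕3 = 2. Options: 7−1→G=0, 7−2→G=2. Hits: 1.
Heap B: need g' = 2⊕3 = 1. Options: 17−1→G=1, 17−2→G=0. Hits: 1.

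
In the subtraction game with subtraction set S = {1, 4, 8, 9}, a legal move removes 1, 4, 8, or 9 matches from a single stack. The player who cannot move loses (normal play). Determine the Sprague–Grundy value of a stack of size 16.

n :  0  1  2  3  4  5  6  7  8  9 10 11 12 13 14 15 16
G :  0  1  0  1  2  0  1  0  1  2  3  2  0  1  2  3  2

2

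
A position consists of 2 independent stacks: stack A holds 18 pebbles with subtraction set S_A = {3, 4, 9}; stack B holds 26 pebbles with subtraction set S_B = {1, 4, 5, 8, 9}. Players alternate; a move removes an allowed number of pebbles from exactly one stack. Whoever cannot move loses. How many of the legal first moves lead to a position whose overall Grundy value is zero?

3

Stack A, S = {3, 4, 9}:
G(0) = 0
G(1) = mex{} = 0
G(2) = mex{} = 0
G(3) = mex{0} = 1
G(4) = mex{0,0} = 1
G(5) = mex{0,0} = 1
G(6) = mex{1,0} = 2
G(7) = mex{1,1} = 0
G(8) = mex{1,1} = 0
G(9) = mex{2,1,0} = 3
G(10) = mex{0,2,0} = 1
G(11) = mex{0,0,0} = 1
G(12) = mex{3,0,1} = 2
G(13) = mex{1,3,1} = 0
G(14) = mex{1,1,1} = 0
G(15) = mex{2,1,2} = 0
G(16) = mex{0,2,0} = 1
G(17) = mex{0,0,0} = 1
G(18) = mex{0,0,3} = 1
G_A(18) = 1.
Stack B, S = {1, 4, 5, 8, 9}:
n :  0  1  2  3  4  5  6  7  8  9 10 11 12 13 14 15 16 17 18 19 20 21 22 23 24 25 26
G :  0  1  0  1  2  3  2  3  4  5  4  5  0  1  0  1  2  3  2  3  4  5  4  5  0  1  0
G_B(26) = 0.
Combined Grundy value = 1 ⊕ 0 = 1.
A winning move leaves total XOR = 0, i.e. changes one component's Grundy value g to g ⊕ X where X is the current total.
Stack A: need g' = 1⊕1 = 0. Options: 18−3→G=0, 18−4→G=0, 18−9→G=3. Hits: 2.
Stack B: need g' = 0⊕1 = 1. Options: 26−1→G=1, 26−4→G=4, 26−5→G=5, 26−8→G=2, 26−9→G=3. Hits: 1.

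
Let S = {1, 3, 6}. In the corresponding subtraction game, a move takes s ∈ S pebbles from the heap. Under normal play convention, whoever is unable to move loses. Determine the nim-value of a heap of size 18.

G(0) = 0
G(1) = mex{0} = 1
G(2) = mex{1} = 0
G(3) = mex{0,0} = 1
G(4) = mex{1,1} = 0
G(5) = mex{0,0} = 1
G(6) = mex{1,1,0} = 2
G(7) = mex{2,0,1} = 3
G(8) = mex{3,1,0} = 2
G(9) = mex{2,2,1} = 0
G(10) = mex{0,3,0} = 1
G(11) = mex{1,2,1} = 0
G(12) = mex{0,0,2} = 1
G(13) = mex{1,1,3} = 0
G(14) = mex{0,0,2} = 1
G(15) = mex{1,1,0} = 2
G(16) = mex{2,0,1} = 3
G(17) = mex{3,1,0} = 2
G(18) = mex{2,2,1} = 0

0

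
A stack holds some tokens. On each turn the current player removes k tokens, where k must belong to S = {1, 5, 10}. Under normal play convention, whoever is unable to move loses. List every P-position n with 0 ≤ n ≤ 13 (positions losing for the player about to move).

0, 2, 4, 6, 8

n :  0  1  2  3  4  5  6  7  8  9 10 11 12 13
G :  0  1  0  1  0  1  0  1  0  1  2  3  2  3
P-positions are exactly the n with G(n) = 0.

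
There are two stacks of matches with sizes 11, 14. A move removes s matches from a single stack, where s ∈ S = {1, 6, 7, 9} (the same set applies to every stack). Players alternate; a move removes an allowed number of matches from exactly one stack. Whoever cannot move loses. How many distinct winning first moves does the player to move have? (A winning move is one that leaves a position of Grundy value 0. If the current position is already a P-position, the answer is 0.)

3

All stacks use S = {1, 6, 7, 9}:
G(0) = 0
G(1) = mex{0} = 1
G(2) = mex{1} = 0
G(3) = mex{0} = 1
G(4) = mex{1} = 0
G(5) = mex{0} = 1
G(6) = mex{1,0} = 2
G(7) = mex{2,1,0} = 3
G(8) = mex{3,0,1} = 2
G(9) = mex{2,1,0,0} = 3
G(10) = mex{3,0,1,1} = 2
G(11) = mex{2,1,0,0} = 3
G(12) = mex{3,2,1,1} = 0
G(13) = mex{0,3,2,0} = 1
G(14) = mex{1,2,3,1} = 0
Stack A: G(11) = 3.
Stack B: G(14) = 0.
Combined Grundy value = 3 ⊕ 0 = 3.
A winning move leaves total XOR = 0, i.e. changes one component's Grundy value g to g ⊕ X where X is the current total.
Stack A: need g' = 3⊕3 = 0. Options: 11−1→G=2, 11−6→G=1, 11−7→G=0, 11−9→G=0. Hits: 2.
Stack B: need g' = 0⊕3 = 3. Options: 14−1→G=1, 14−6→G=2, 14−7→G=3, 14−9→G=1. Hits: 1.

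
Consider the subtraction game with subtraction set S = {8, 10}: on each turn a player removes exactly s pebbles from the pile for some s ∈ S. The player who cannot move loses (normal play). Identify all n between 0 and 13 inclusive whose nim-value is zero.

0, 1, 2, 3, 4, 5, 6, 7

n :  0  1  2  3  4  5  6  7  8  9 10 11 12 13
G :  0  0  0  0  0  0  0  0  1  1  1  1  1  1
P-positions are exactly the n with G(n) = 0.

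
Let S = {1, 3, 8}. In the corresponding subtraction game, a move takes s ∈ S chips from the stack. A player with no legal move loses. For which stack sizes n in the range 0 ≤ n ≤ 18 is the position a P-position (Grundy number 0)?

G(0) = 0
G(1) = mex{0} = 1
G(2) = mex{1} = 0
G(3) = mex{0,0} = 1
G(4) = mex{1,1} = 0
G(5) = mex{0,0} = 1
G(6) = mex{1,1} = 0
G(7) = mex{0,0} = 1
G(8) = mex{1,1,0} = 2
G(9) = mex{2,0,1} = 3
G(10) = mex{3,1,0} = 2
G(11) = mex{2,2,1} = 0
G(12) = mex{0,3,0} = 1
G(13) = mex{1,2,1} = 0
G(14) = mex{0,0,0} = 1
G(15) = mex{1,1,1} = 0
G(16) = mex{0,0,2} = 1
G(17) = mex{1,1,3} = 0
G(18) = mex{0,0,2} = 1
P-positions are exactly the n with G(n) = 0.

0, 2, 4, 6, 11, 13, 15, 17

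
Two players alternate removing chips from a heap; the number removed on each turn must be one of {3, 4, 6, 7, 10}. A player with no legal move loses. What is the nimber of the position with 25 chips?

4

G(0) = 0
G(1) = mex{} = 0
G(2) = mex{} = 0
G(3) = mex{0} = 1
G(4) = mex{0,0} = 1
G(5) = mex{0,0} = 1
G(6) = mex{1,0,0} = 2
G(7) = mex{1,1,0,0} = 2
G(8) = mex{1,1,0,0} = 2
G(9) = mex{2,1,1,0} = 3
G(10) = mex{2,2,1,1,0} = 3
G(11) = mex{2,2,1,1,0} = 3
G(12) = mex{3,2,2,1,0} = 4
G(13) = mex{3,3,2,2,1} = 0
G(14) = mex{3,3,2,2,1} = 0
G(15) = mex{4,3,3,2,1} = 0
G(16) = mex{0,4,3,3,2} = 1
G(17) = mex{0,0,3,3,2} = 1
G(18) = mex{0,0,4,3,2} = 1
G(19) = mex{1,0,0,4,3} = 2
G(20) = mex{1,1,0,0,3} = 2
G(21) = mex{1,1,0,0,3} = 2
G(22) = mex{2,1,1,0,4} = 3
G(23) = mex{2,2,1,1,0} = 3
G(24) = mex{2,2,1,1,0} = 3
G(25) = mex{3,2,2,1,0} = 4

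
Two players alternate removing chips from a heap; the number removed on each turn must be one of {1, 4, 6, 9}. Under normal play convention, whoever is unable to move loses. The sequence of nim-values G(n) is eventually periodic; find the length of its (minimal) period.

5

n :  0  1  2  3  4  5  6  7  8  9 10 11 12 13 14 15
G :  0  1  0  1  2  0  1  0  1  2  0  1  0  1  2  0
G(n+5) = G(n) holds for n = 0,…,8 (a full window of length max(S) = 9), so the sequence is purely periodic with period 5.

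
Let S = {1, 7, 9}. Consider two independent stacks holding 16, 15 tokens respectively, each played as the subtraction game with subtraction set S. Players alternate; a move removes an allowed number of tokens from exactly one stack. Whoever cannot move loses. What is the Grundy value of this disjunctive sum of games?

All stacks use S = {1, 7, 9}:
G(0) = 0
G(1) = mex{0} = 1
G(2) = mex{1} = 0
G(3) = mex{0} = 1
G(4) = mex{1} = 0
G(5) = mex{0} = 1
G(6) = mex{1} = 0
G(7) = mex{0,0} = 1
G(8) = mex{1,1} = 0
G(9) = mex{0,0,0} = 1
G(10) = mex{1,1,1} = 0
G(11) = mex{0,0,0} = 1
G(12) = mex{1,1,1} = 0
G(13) = mex{0,0,0} = 1
G(14) = mex{1,1,1} = 0
G(15) = mex{0,0,0} = 1
G(16) = mex{1,1,1} = 0
Stack A: G(16) = 0.
Stack B: G(15) = 1.
Combined Grundy value = 0 ⊕ 1 = 1.

1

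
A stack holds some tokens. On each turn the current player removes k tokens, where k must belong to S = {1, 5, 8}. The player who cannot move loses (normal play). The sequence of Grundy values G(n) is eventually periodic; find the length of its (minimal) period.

13

G(0) = 0
G(1) = mex{0} = 1
G(2) = mex{1} = 0
G(3) = mex{0} = 1
G(4) = mex{1} = 0
G(5) = mex{0,0} = 1
G(6) = mex{1,1} = 0
G(7) = mex{0,0} = 1
G(8) = mex{1,1,0} = 2
G(9) = mex{2,0,1} = 3
G(10) = mex{3,1,0} = 2
G(11) = mex{2,0,1} = 3
G(12) = mex{3,1,0} = 2
G(13) = mex{2,2,1} = 0
G(14) = mex{0,3,0} = 1
G(15) = mex{1,2,1} = 0
G(16) = mex{0,3,2} = 1
G(17) = mex{1,2,3} = 0
G(18) = mex{0,0,2} = 1
G(19) = mex{1,1,3} = 0
G(20) = mex{0,0,2} = 1
G(21) = mex{1,1,0} = 2
G(22) = mex{2,0,1} = 3
G(23) = mex{3,1,0} = 2
G(24) = mex{2,0,1} = 3
G(25) = mex{3,1,0} = 2
G(26) = mex{2,2,1} = 0
G(27) = mex{0,3,0} = 1
G(n+13) = G(n) holds for n = 0,…,7 (a full window of length max(S) = 8), so the sequence is purely periodic with period 13.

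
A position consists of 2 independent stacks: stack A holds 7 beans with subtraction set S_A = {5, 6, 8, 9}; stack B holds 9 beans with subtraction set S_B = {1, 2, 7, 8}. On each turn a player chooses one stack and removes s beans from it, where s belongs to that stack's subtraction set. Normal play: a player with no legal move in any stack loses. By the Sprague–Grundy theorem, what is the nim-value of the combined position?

Stack A, S = {5, 6, 8, 9}:
G(0) = 0
G(1) = mex{} = 0
G(2) = mex{} = 0
G(3) = mex{} = 0
G(4) = mex{} = 0
G(5) = mex{0} = 1
G(6) = mex{0,0} = 1
G(7) = mex{0,0} = 1
G_A(7) = 1.
Stack B, S = {1, 2, 7, 8}:
G(0) = 0
G(1) = mex{0} = 1
G(2) = mex{1,0} = 2
G(3) = mex{2,1} = 0
G(4) = mex{0,2} = 1
G(5) = mex{1,0} = 2
G(6) = mex{2,1} = 0
G(7) = mex{0,2,0} = 1
G(8) = mex{1,0,1,0} = 2
G(9) = mex{2,1,2,1} = 0
G_B(9) = 0.
Combined Grundy value = 1 ⊕ 0 = 1.

1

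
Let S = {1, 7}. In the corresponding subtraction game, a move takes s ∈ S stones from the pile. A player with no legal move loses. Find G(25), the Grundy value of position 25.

G(0) = 0
G(1) = mex{0} = 1
G(2) = mex{1} = 0
G(3) = mex{0} = 1
G(4) = mex{1} = 0
G(5) = mex{0} = 1
G(6) = mex{1} = 0
G(7) = mex{0,0} = 1
G(8) = mex{1,1} = 0
G(9) = mex{0,0} = 1
G(10) = mex{1,1} = 0
G(11) = mex{0,0} = 1
G(12) = mex{1,1} = 0
G(13) = mex{0,0} = 1
G(14) = mex{1,1} = 0
G(15) = mex{0,0} = 1
G(16) = mex{1,1} = 0
G(17) = mex{0,0} = 1
G(18) = mex{1,1} = 0
G(19) = mex{0,0} = 1
G(20) = mex{1,1} = 0
G(21) = mex{0,0} = 1
G(22) = mex{1,1} = 0
G(23) = mex{0,0} = 1
G(24) = mex{1,1} = 0
G(25) = mex{0,0} = 1

1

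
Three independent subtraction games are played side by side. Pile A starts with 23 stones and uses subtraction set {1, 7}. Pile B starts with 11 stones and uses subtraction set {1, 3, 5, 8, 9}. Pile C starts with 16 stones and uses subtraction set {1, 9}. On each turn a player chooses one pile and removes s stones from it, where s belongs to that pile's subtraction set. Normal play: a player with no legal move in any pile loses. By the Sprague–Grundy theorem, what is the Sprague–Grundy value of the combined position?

2

Pile A, S = {1, 7}:
G(0) = 0
G(1) = mex{0} = 1
G(2) = mex{1} = 0
G(3) = mex{0} = 1
G(4) = mex{1} = 0
G(5) = mex{0} = 1
G(6) = mex{1} = 0
G(7) = mex{0,0} = 1
G(8) = mex{1,1} = 0
G(9) = mex{0,0} = 1
G(10) = mex{1,1} = 0
G(11) = mex{0,0} = 1
G(12) = mex{1,1} = 0
G(13) = mex{0,0} = 1
G(14) = mex{1,1} = 0
G(15) = mex{0,0} = 1
G(16) = mex{1,1} = 0
G(17) = mex{0,0} = 1
G(18) = mex{1,1} = 0
G(19) = mex{0,0} = 1
G(20) = mex{1,1} = 0
G(21) = mex{0,0} = 1
G(22) = mex{1,1} = 0
G(23) = mex{0,0} = 1
G_A(23) = 1.
Pile B, S = {1, 3, 5, 8, 9}:
n :  0  1  2  3  4  5  6  7  8  9 10 11
G :  0  1  0  1  0  1  0  1  2  3  2  3
G_B(11) = 3.
Pile C, S = {1, 9}:
G(0) = 0
G(1) = mex{0} = 1
G(2) = mex{1} = 0
G(3) = mex{0} = 1
G(4) = mex{1} = 0
G(5) = mex{0} = 1
G(6) = mex{1} = 0
G(7) = mex{0} = 1
G(8) = mex{1} = 0
G(9) = mex{0,0} = 1
G(10) = mex{1,1} = 0
G(11) = mex{0,0} = 1
G(12) = mex{1,1} = 0
G(13) = mex{0,0} = 1
G(14) = mex{1,1} = 0
G(15) = mex{0,0} = 1
G(16) = mex{1,1} = 0
G_C(16) = 0.
Combined Grundy value = 1 ⊕ 3 ⊕ 0 = 2.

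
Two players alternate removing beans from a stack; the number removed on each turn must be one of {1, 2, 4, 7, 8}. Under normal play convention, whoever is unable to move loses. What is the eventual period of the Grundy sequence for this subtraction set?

3

G(0) = 0
G(1) = mex{0} = 1
G(2) = mex{1,0} = 2
G(3) = mex{2,1} = 0
G(4) = mex{0,2,0} = 1
G(5) = mex{1,0,1} = 2
G(6) = mex{2,1,2} = 0
G(7) = mex{0,2,0,0} = 1
G(8) = mex{1,0,1,1,0} = 2
G(9) = mex{2,1,2,2,1} = 0
G(10) = mex{0,2,0,0,2} = 1
G(11) = mex{1,0,1,1,0} = 2
G(12) = mex{2,1,2,2,1} = 0
G(13) = mex{0,2,0,0,2} = 1
G(14) = mex{1,0,1,1,0} = 2
G(n+3) = G(n) holds for n = 0,…,7 (a full window of length max(S) = 8), so the sequence is purely periodic with period 3.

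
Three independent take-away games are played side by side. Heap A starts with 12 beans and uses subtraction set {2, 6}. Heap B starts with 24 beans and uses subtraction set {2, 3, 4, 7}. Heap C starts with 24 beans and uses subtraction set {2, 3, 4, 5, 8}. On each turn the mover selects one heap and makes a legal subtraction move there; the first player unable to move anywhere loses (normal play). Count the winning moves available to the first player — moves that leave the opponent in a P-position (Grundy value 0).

Heap A, S = {2, 6}:
n :  0  1  2  3  4  5  6  7  8  9 10 11 12
G :  0  0  1  1  0  0  1  1  0  0  1  1  0
G_A(12) = 0.
Heap B, S = {2, 3, 4, 7}:
n :  0  1  2  3  4  5  6  7  8  9 10 11 12 13 14 15 16 17 18 19 20 21 22 23 24
G :  0  0  1  1  2  2  0  3  1  4  2  0  0  1  1  2  2  0  3  1  4  2  0  0  1
G_B(24) = 1.
Heap C, S = {2, 3, 4, 5, 8}:
n :  0  1  2  3  4  5  6  7  8  9 10 11 12 13 14 15 16 17 18 19 20 21 22 23 24
G :  0  0  1  1  2  2  3  0  4  1  5  2  3  0  0  1  1  2  2  3  0  4  1  5  2
G_C(24) = 2.
Combined Grundy value = 0 ⊕ 1 ⊕ 2 = 3.
A winning move leaves total XOR = 0, i.e. changes one component's Grundy value g to g ⊕ X where X is the current total.
Heap A: need g' = 0⊕3 = 3. Options: 12−2→G=1, 12−6→G=1. Hits: 0.
Heap B: need g' = 1⊕3 = 2. Options: 24−2→G=0, 24−3→G=2, 24−4→G=4, 24−7→G=0. Hits: 1.
Heap C: need g' = 2⊕3 = 1. Options: 24−2→G=1, 24−3→G=4, 24−4→G=0, 24−5→G=3, 24−8→G=1. Hits: 2.

3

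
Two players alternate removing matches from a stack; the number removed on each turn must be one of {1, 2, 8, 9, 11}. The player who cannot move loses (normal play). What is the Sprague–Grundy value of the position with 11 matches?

n :  0  1  2  3  4  5  6  7  8  9 10 11
G :  0  1  2  0  1  2  0  1  2  3  0  1

1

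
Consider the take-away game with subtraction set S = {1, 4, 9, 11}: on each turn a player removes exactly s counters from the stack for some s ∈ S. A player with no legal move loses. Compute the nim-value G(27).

n :  0  1  2  3  4  5  6  7  8  9 10 11 12 13 14 15 16 17 18 19 20 21 22 23 24 25 26 27
G :  0  1  0  1  2  0  1  0  1  2  0  1  0  1  2  0  1  0  1  2  0  1  0  1  2  0  1  0

0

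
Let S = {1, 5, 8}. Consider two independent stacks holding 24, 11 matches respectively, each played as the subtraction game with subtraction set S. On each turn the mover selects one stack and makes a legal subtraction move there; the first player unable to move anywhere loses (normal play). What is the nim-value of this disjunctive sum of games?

All stacks use S = {1, 5, 8}:
G(0) = 0
G(1) = mex{0} = 1
G(2) = mex{1} = 0
G(3) = mex{0} = 1
G(4) = mex{1} = 0
G(5) = mex{0,0} = 1
G(6) = mex{1,1} = 0
G(7) = mex{0,0} = 1
G(8) = mex{1,1,0} = 2
G(9) = mex{2,0,1} = 3
G(10) = mex{3,1,0} = 2
G(11) = mex{2,0,1} = 3
G(12) = mex{3,1,0} = 2
G(13) = mex{2,2,1} = 0
G(14) = mex{0,3,0} = 1
G(15) = mex{1,2,1} = 0
G(16) = mex{0,3,2} = 1
G(17) = mex{1,2,3} = 0
G(18) = mex{0,0,2} = 1
G(19) = mex{1,1,3} = 0
G(20) = mex{0,0,2} = 1
G(21) = mex{1,1,0} = 2
G(22) = mex{2,0,1} = 3
G(23) = mex{3,1,0} = 2
G(24) = mex{2,0,1} = 3
Stack A: G(24) = 3.
Stack B: G(11) = 3.
Combined Grundy value = 3 ⊕ 3 = 0.

0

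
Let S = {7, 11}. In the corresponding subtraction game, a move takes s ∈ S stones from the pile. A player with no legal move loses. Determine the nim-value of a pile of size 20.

0

n :  0  1  2  3  4  5  6  7  8  9 10 11 12 13 14 15 16 17 18 19 20
G :  0  0  0  0  0  0  0  1  1  1  1  1  1  1  2  2  2  2  0  0  0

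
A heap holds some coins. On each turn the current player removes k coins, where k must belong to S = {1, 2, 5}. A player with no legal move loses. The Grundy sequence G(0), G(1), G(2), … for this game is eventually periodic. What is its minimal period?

3

n :  0  1  2  3  4  5  6  7  8  9 10 11 12 13 14
G :  0  1  2  0  1  2  0  1  2  0  1  2  0  1  2
G(n+3) = G(n) holds for n = 0,…,4 (a full window of length max(S) = 5), so the sequence is purely periodic with period 3.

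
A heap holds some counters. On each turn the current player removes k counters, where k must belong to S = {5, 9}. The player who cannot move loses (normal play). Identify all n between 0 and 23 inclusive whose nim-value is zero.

G(0) = 0
G(1) = mex{} = 0
G(2) = mex{} = 0
G(3) = mex{} = 0
G(4) = mex{} = 0
G(5) = mex{0} = 1
G(6) = mex{0} = 1
G(7) = mex{0} = 1
G(8) = mex{0} = 1
G(9) = mex{0,0} = 1
G(10) = mex{1,0} = 2
G(11) = mex{1,0} = 2
G(12) = mex{1,0} = 2
G(13) = mex{1,0} = 2
G(14) = mex{1,1} = 0
G(15) = mex{2,1} = 0
G(16) = mex{2,1} = 0
G(17) = mex{2,1} = 0
G(18) = mex{2,1} = 0
G(19) = mex{0,2} = 1
G(20) = mex{0,2} = 1
G(21) = mex{0,2} = 1
G(22) = mex{0,2} = 1
G(23) = mex{0,0} = 1
P-positions are exactly the n with G(n) = 0.

0, 1, 2, 3, 4, 14, 15, 16, 17, 18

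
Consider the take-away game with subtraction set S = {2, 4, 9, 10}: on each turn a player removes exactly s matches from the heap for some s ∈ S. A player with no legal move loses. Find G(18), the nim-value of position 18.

0

n :  0  1  2  3  4  5  6  7  8  9 10 11 12 13 14 15 16 17 18
G :  0  0  1  1  2  2  0  0  1  1  2  2  0  0  1  1  2  2  0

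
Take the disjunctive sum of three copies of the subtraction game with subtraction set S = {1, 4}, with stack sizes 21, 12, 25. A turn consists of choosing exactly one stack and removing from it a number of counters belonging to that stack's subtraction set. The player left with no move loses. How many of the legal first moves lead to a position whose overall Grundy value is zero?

5

All stacks use S = {1, 4}:
n :  0  1  2  3  4  5  6  7  8  9 10 11 12 13 14 15 16 17 18 19 20 21 22 23 24 25
G :  0  1  0  1  2  0  1  0  1  2  0  1  0  1  2  0  1  0  1  2  0  1  0  1  2  0
Stack A: G(21) = 1.
Stack B: G(12) = 0.
Stack C: G(25) = 0.
Combined Grundy value = 1 ⊕ 0 ⊕ 0 = 1.
A winning move leaves total XOR = 0, i.e. changes one component's Grundy value g to g ⊕ X where X is the current total.
Stack A: need g' = 1⊕1 = 0. Options: 21−1→G=0, 21−4→G=0. Hits: 2.
Stack B: need g' = 0⊕1 = 1. Options: 12−1→G=1, 12−4→G=1. Hits: 2.
Stack C: need g' = 0⊕1 = 1. Options: 25−1→G=2, 25−4→G=1. Hits: 1.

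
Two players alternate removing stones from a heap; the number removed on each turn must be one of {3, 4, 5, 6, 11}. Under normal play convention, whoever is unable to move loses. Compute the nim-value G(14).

4

G(0) = 0
G(1) = mex{} = 0
G(2) = mex{} = 0
G(3) = mex{0} = 1
G(4) = mex{0,0} = 1
G(5) = mex{0,0,0} = 1
G(6) = mex{1,0,0,0} = 2
G(7) = mex{1,1,0,0} = 2
G(8) = mex{1,1,1,0} = 2
G(9) = mex{2,1,1,1} = 0
G(10) = mex{2,2,1,1} = 0
G(11) = mex{2,2,2,1,0} = 3
G(12) = mex{0,2,2,2,0} = 1
G(13) = mex{0,0,2,2,0} = 1
G(14) = mex{3,0,0,2,1} = 4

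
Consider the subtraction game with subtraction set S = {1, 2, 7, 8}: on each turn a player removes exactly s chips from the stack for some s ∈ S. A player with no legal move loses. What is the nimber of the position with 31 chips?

1

G(0) = 0
G(1) = mex{0} = 1
G(2) = mex{1,0} = 2
G(3) = mex{2,1} = 0
G(4) = mex{0,2} = 1
G(5) = mex{1,0} = 2
G(6) = mex{2,1} = 0
G(7) = mex{0,2,0} = 1
G(8) = mex{1,0,1,0} = 2
G(9) = mex{2,1,2,1} = 0
G(10) = mex{0,2,0,2} = 1
G(11) = mex{1,0,1,0} = 2
G(12) = mex{2,1,2,1} = 0
G(13) = mex{0,2,0,2} = 1
G(14) = mex{1,0,1,0} = 2
G(15) = mex{2,1,2,1} = 0
G(16) = mex{0,2,0,2} = 1
G(17) = mex{1,0,1,0} = 2
G(18) = mex{2,1,2,1} = 0
G(19) = mex{0,2,0,2} = 1
G(20) = mex{1,0,1,0} = 2
G(21) = mex{2,1,2,1} = 0
G(22) = mex{0,2,0,2} = 1
G(23) = mex{1,0,1,0} = 2
G(24) = mex{2,1,2,1} = 0
G(25) = mex{0,2,0,2} = 1
G(26) = mex{1,0,1,0} = 2
G(27) = mex{2,1,2,1} = 0
G(28) = mex{0,2,0,2} = 1
G(29) = mex{1,0,1,0} = 2
G(30) = mex{2,1,2,1} = 0
G(31) = mex{0,2,0,2} = 1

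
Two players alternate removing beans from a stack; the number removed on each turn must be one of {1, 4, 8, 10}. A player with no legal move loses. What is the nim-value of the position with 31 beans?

G(0) = 0
G(1) = mex{0} = 1
G(2) = mex{1} = 0
G(3) = mex{0} = 1
G(4) = mex{1,0} = 2
G(5) = mex{2,1} = 0
G(6) = mex{0,0} = 1
G(7) = mex{1,1} = 0
G(8) = mex{0,2,0} = 1
G(9) = mex{1,0,1} = 2
G(10) = mex{2,1,0,0} = 3
G(11) = mex{3,0,1,1} = 2
G(12) = mex{2,1,2,0} = 3
G(13) = mex{3,2,0,1} = 4
G(14) = mex{4,3,1,2} = 0
G(15) = mex{0,2,0,0} = 1
G(16) = mex{1,3,1,1} = 0
G(17) = mex{0,4,2,0} = 1
G(18) = mex{1,0,3,1} = 2
G(19) = mex{2,1,2,2} = 0
G(20) = mex{0,0,3,3} = 1
G(21) = mex{1,1,4,2} = 0
G(22) = mex{0,2,0,3} = 1
G(23) = mex{1,0,1,4} = 2
G(24) = mex{2,1,0,0} = 3
G(25) = mex{3,0,1,1} = 2
G(26) = mex{2,1,2,0} = 3
G(27) = mex{3,2,0,1} = 4
G(28) = mex{4,3,1,2} = 0
G(29) = mex{0,2,0,0} = 1
G(30) = mex{1,3,1,1} = 0
G(31) = mex{0,4,2,0} = 1

1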